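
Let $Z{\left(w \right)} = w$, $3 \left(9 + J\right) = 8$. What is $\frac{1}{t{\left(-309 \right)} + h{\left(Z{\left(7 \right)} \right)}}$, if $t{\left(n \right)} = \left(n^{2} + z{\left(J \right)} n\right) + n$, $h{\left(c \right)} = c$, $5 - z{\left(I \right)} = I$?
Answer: $\frac{1}{91677} \approx 1.0908 \cdot 10^{-5}$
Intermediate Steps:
$J = - \frac{19}{3}$ ($J = -9 + \frac{1}{3} \cdot 8 = -9 + \frac{8}{3} = - \frac{19}{3} \approx -6.3333$)
$z{\left(I \right)} = 5 - I$
$t{\left(n \right)} = n^{2} + \frac{37 n}{3}$ ($t{\left(n \right)} = \left(n^{2} + \left(5 - - \frac{19}{3}\right) n\right) + n = \left(n^{2} + \left(5 + \frac{19}{3}\right) n\right) + n = \left(n^{2} + \frac{34 n}{3}\right) + n = n^{2} + \frac{37 n}{3}$)
$\frac{1}{t{\left(-309 \right)} + h{\left(Z{\left(7 \right)} \right)}} = \frac{1}{\frac{1}{3} \left(-309\right) \left(37 + 3 \left(-309\right)\right) + 7} = \frac{1}{\frac{1}{3} \left(-309\right) \left(37 - 927\right) + 7} = \frac{1}{\frac{1}{3} \left(-309\right) \left(-890\right) + 7} = \frac{1}{91670 + 7} = \frac{1}{91677}$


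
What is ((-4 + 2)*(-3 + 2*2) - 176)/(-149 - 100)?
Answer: 178/249 ≈ 0.71486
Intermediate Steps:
((-4 + 2)*(-3 + 2*2) - 176)/(-149 - 100) = (-2*(-3 + 4) - 176)/(-249) = (-2*1 - 176)*(-1/249) = (-2 - 176)*(-1/249) = -178*(-1/249) = 178/249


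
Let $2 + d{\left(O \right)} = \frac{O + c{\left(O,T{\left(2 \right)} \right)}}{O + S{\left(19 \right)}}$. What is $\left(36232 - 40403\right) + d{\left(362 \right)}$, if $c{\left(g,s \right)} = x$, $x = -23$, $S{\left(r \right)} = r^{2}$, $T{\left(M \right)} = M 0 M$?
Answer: $- \frac{1005580}{241} \approx -4172.5$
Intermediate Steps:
$T{\left(M \right)} = 0$ ($T{\left(M \right)} = 0 M = 0$)
$c{\left(g,s \right)} = -23$
$d{\left(O \right)} = -2 + \frac{-23 + O}{361 + O}$ ($d{\left(O \right)} = -2 + \frac{O - 23}{O + 19^{2}} = -2 + \frac{-23 + O}{O + 361} = -2 + \frac{-23 + O}{361 + O}$)
$\left(36232 - 40403\right) + d{\left(362 \right)} = \left(36232 - 40403\right) + \frac{-745 - 362}{361 + 362} = -4171 + \frac{-745 - 362}{723} = -4171 + \frac{1}{723} \left(-1107\right) = -4171 - \frac{369}{241} = - \frac{1005580}{241}$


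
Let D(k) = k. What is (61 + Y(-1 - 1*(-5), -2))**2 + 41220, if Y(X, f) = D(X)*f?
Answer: 44029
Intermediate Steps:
Y(X, f) = X*f
(61 + Y(-1 - 1*(-5), -2))**2 + 41220 = (61 + (-1 - 1*(-5))*(-2))**2 + 41220 = (61 + (-1 + 5)*(-2))**2 + 41220 = (61 + 4*(-2))**2 + 41220 = (61 - 8)**2 + 41220 = 53**2 + 41220 = 2809 + 41220 = 44029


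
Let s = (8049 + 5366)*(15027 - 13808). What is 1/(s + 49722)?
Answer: 1/16402607 ≈ 6.0966e-8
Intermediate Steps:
s = 16352885 (s = 13415*1219 = 16352885)
1/(s + 49722) = 1/(16352885 + 49722) = 1/16402607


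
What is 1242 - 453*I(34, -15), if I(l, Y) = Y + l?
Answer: -7365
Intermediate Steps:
1242 - 453*I(34, -15) = 1242 - 453*(-15 + 34) = 1242 - 453*19 = 1242 - 8607 = -7365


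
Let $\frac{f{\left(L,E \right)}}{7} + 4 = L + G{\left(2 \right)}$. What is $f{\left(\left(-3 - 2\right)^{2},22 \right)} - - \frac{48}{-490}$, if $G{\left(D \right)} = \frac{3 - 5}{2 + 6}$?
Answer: $\frac{142249}{980} \approx 145.15$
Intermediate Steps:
$G{\left(D \right)} = - \frac{1}{4}$ ($G{\left(D \right)} = - \frac{2}{8} = \left(-2\right) \frac{1}{8} = - \frac{1}{4}$)
$f{\left(L,E \right)} = - \frac{119}{4} + 7 L$ ($f{\left(L,E \right)} = -28 + 7 \left(L - \frac{1}{4}\right) = -28 + 7 \left(- \frac{1}{4} + L\right) = -28 + \left(- \frac{7}{4} + 7 L\right) = - \frac{119}{4} + 7 L$)
$f{\left(\left(-3 - 2\right)^{2},22 \right)} - - \frac{48}{-490} = \left(- \frac{119}{4} + 7 \left(-3 - 2\right)^{2}\right) - - \frac{48}{-490} = \left(- \frac{119}{4} + 7 \left(-5\right)^{2}\right) - \left(-48\right) \left(- \frac{1}{490}\right) = \left(- \frac{119}{4} + 7 \cdot 25\right) - \frac{24}{245} = \left(- \frac{119}{4} + 175\right) - \frac{24}{245} = \frac{581}{4} - \frac{24}{245} = \frac{142249}{980}$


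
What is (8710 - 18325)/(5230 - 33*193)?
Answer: 9615/1139 ≈ 8.4416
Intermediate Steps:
(8710 - 18325)/(5230 - 33*193) = -9615/(5230 - 6369) = -9615/(-1139) = -9615*(-1/1139) = 9615/1139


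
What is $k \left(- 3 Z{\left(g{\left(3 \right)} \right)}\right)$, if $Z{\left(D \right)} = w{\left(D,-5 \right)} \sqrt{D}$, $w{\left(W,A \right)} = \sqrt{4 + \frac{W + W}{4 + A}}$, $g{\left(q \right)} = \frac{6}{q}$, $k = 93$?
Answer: $0$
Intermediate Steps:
$w{\left(W,A \right)} = \sqrt{4 + \frac{2 W}{4 + A}}$
$Z{\left(D \right)} = \sqrt{2} \sqrt{D} \sqrt{2 - D}$ ($Z{\left(D \right)} = \sqrt{2} \sqrt{\frac{8 + D + 2 \left(-5\right)}{4 - 5}} \sqrt{D} = \sqrt{2} \sqrt{\frac{8 + D - 10}{-1}} \sqrt{D} = \sqrt{2} \sqrt{- (-2 + D)} \sqrt{D} = \sqrt{2} \sqrt{2 - D} \sqrt{D} = \sqrt{2} \sqrt{D} \sqrt{2 - D}$)
$k \left(- 3 Z{\left(g{\left(3 \right)} \right)}\right) = 93 \left(- 3 \sqrt{2} \sqrt{\frac{6}{3}} \sqrt{2 - \frac{6}{3}}\right) = 93 \left(- 3 \sqrt{2} \sqrt{6 \cdot \frac{1}{3}} \sqrt{2 - 6 \cdot \frac{1}{3}}\right) = 93 \left(- 3 \sqrt{2} \sqrt{2} \sqrt{2 - 2}\right) = 93 \left(- 3 \sqrt{2} \sqrt{2} \sqrt{0}\right) = 93 \left(- 3 \sqrt{2} \sqrt{2} \cdot 0\right) = 93 \left(\left(-3\right) 0\right) = 93 \cdot 0 = 0$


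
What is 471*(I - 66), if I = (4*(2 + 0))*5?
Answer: -12246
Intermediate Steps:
I = 40 (I = (4*2)*5 = 8*5 = 40)
471*(I - 66) = 471*(40 - 66) = 471*(-26) = -12246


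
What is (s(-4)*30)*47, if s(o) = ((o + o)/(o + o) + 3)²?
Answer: 22560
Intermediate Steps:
s(o) = 16 (s(o) = ((2*o)/((2*o)) + 3)² = ((2*o)*(1/(2*o)) + 3)² = (1 + 3)² = 4² = 16)
(s(-4)*30)*47 = (16*30)*47 = 480*47 = 22560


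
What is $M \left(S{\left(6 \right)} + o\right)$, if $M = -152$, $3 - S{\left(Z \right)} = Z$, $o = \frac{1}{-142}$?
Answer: $\frac{32452}{71} \approx 457.07$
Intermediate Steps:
$o = - \frac{1}{142} \approx -0.0070423$
$S{\left(Z \right)} = 3 - Z$
$M \left(S{\left(6 \right)} + o\right) = - 152 \left(\left(3 - 6\right) - \frac{1}{142}\right) = - 152 \left(-3 - \frac{1}{142}\right) = \left(-152\right) \left(- \frac{427}{142}\right) = \frac{32452}{71}$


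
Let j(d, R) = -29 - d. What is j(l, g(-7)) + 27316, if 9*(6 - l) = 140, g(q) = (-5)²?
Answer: 245669/9 ≈ 27297.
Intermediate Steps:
g(q) = 25
l = -86/9 (l = 6 - ⅑*140 = 6 - 140/9 = -86/9 ≈ -9.5556)
j(l, g(-7)) + 27316 = (-29 - 1*(-86/9)) + 27316 = (-29 + 86/9) + 27316 = -175/9 + 27316 = 245669/9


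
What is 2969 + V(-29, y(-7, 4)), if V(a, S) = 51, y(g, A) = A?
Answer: 3020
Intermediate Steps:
2969 + V(-29, y(-7, 4)) = 2969 + 51 = 3020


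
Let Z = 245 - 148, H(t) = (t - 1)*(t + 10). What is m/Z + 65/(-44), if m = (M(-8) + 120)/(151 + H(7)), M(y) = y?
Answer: -144567/98164 ≈ -1.4727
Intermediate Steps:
H(t) = (-1 + t)*(10 + t)
m = 112/253 (m = (-8 + 120)/(151 + (-10 + 7² + 9*7)) = 112/(151 + (-10 + 49 + 63)) = 112/(151 + 102) = 112/253 ≈ 0.44269)
Z = 97
m/Z + 65/(-44) = (112/253)/97 + 65/(-44) = (112/253)*(1/97) + 65*(-1/44) = 112/24541 - 65/44 = -144567/98164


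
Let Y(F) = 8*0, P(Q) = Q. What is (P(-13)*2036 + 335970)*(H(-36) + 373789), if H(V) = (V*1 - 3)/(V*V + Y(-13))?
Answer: 24988701693085/216 ≈ 1.1569e+11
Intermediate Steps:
Y(F) = 0
H(V) = (-3 + V)/V² (H(V) = (V*1 - 3)/(V*V + 0) = (V - 3)/(V² + 0) = (-3 + V)/(V²) = (-3 + V)/V²)
(P(-13)*2036 + 335970)*(H(-36) + 373789) = (-13*2036 + 335970)*((-3 - 36)/(-36)² + 373789) = (-26468 + 335970)*((1/1296)*(-39) + 373789) = 309502*(-13/432 + 373789) = 309502*(161476835/432) = 24988701693085/216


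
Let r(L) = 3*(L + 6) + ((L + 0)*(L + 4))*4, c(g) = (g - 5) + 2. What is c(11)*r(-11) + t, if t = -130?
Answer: 2214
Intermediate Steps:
c(g) = -3 + g (c(g) = (-5 + g) + 2 = -3 + g)
r(L) = 18 + 3*L + 4*L*(4 + L) (r(L) = 3*(6 + L) + (L*(4 + L))*4 = (18 + 3*L) + 4*L*(4 + L) = 18 + 3*L + 4*L*(4 + L))
c(11)*r(-11) + t = (-3 + 11)*(18 + 4*(-11)² + 19*(-11)) - 130 = 8*(18 + 4*121 - 209) - 130 = 8*(18 + 484 - 209) - 130 = 8*293 - 130 = 2344 - 130 = 2214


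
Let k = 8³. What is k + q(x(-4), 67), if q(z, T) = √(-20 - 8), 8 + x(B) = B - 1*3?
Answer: 512 + 2*I*√7 ≈ 512.0 + 5.2915*I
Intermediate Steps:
x(B) = -11 + B (x(B) = -8 + (B - 1*3) = -8 + (B - 3) = -8 + (-3 + B) = -11 + B)
q(z, T) = 2*I*√7 (q(z, T) = √(-28) = 2*I*√7)
k = 512
k + q(x(-4), 67) = 512 + 2*I*√7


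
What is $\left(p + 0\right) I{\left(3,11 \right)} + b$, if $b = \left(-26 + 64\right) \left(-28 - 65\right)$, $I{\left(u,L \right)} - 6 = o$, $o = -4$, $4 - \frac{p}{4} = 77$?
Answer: $-4118$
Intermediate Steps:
$p = -292$ ($p = 16 - 308 = -292$)
$I{\left(u,L \right)} = 2$ ($I{\left(u,L \right)} = 6 - 4 = 2$)
$b = -3534$ ($b = 38 \left(-93\right) = -3534$)
$\left(p + 0\right) I{\left(3,11 \right)} + b = \left(-292 + 0\right) 2 - 3534 = \left(-292\right) 2 - 3534 = -584 - 3534 = -4118$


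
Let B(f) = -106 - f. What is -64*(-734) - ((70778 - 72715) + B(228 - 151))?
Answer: 49096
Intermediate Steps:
-64*(-734) - ((70778 - 72715) + B(228 - 151)) = -64*(-734) - ((70778 - 72715) + (-106 - (228 - 151))) = 46976 - (-1937 + (-106 - 1*77)) = 46976 - (-1937 + (-106 - 77)) = 46976 - (-1937 - 183) = 46976 - 1*(-2120) = 46976 + 2120 = 49096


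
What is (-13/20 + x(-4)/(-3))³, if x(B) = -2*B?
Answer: -7880599/216000 ≈ -36.484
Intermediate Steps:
(-13/20 + x(-4)/(-3))³ = (-13/20 - 2*(-4)/(-3))³ = (-13*1/20 + 8*(-⅓))³ = (-13/20 - 8/3)³ = (-199/60)³ = -7880599/216000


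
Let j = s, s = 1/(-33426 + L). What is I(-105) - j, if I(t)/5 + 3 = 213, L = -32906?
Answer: 69648601/66332 ≈ 1050.0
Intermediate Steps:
I(t) = 1050 (I(t) = -15 + 5*213 = -15 + 1065 = 1050)
s = -1/66332 (s = 1/(-33426 - 32906) = 1/(-66332) = -1/66332 ≈ -1.5076e-5)
j = -1/66332 ≈ -1.5076e-5
I(-105) - j = 1050 - 1*(-1/66332) = 1050 + 1/66332 = 69648601/66332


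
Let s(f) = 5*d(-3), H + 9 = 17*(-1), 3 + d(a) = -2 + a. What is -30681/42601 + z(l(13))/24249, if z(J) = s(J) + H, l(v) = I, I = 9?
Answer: -248931745/344343883 ≈ -0.72292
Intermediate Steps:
d(a) = -5 + a (d(a) = -3 + (-2 + a) = -5 + a)
H = -26 (H = -9 + 17*(-1) = -9 - 17 = -26)
s(f) = -40 (s(f) = 5*(-5 - 3) = 5*(-8) = -40)
l(v) = 9
z(J) = -66 (z(J) = -40 - 26 = -66)
-30681/42601 + z(l(13))/24249 = -30681/42601 - 66/24249 = -30681*1/42601 - 66*1/24249 = -30681/42601 - 22/8083 = -248931745/344343883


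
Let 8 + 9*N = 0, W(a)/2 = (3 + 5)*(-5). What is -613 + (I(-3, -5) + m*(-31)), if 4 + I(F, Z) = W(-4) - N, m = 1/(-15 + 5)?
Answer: -62371/90 ≈ -693.01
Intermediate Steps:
m = -⅒ (m = 1/(-10) = -⅒ ≈ -0.10000)
W(a) = -80 (W(a) = 2*((3 + 5)*(-5)) = 2*(8*(-5)) = 2*(-40) = -80)
N = -8/9 (N = -8/9 + (⅑)*0 = -8/9 + 0 = -8/9 ≈ -0.88889)
I(F, Z) = -748/9 (I(F, Z) = -4 + (-80 - 1*(-8/9)) = -4 + (-80 + 8/9) = -4 - 712/9 = -748/9)
-613 + (I(-3, -5) + m*(-31)) = -613 + (-748/9 - ⅒*(-31)) = -613 + (-748/9 + 31/10) = -613 - 7201/90 = -62371/90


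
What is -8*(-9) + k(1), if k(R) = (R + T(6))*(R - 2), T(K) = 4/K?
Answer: 211/3 ≈ 70.333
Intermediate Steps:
k(R) = (-2 + R)*(⅔ + R) (k(R) = (R + 4/6)*(R - 2) = (R + 4*(⅙))*(-2 + R) = (R + ⅔)*(-2 + R) = (⅔ + R)*(-2 + R) = (-2 + R)*(⅔ + R))
-8*(-9) + k(1) = -8*(-9) + (-4/3 + 1² - 4/3*1) = 72 + (-4/3 + 1 - 4/3) = 72 - 5/3 = 211/3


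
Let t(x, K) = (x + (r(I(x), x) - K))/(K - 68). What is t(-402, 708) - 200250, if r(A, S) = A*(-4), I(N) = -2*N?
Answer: -64082163/320 ≈ -2.0026e+5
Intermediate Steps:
r(A, S) = -4*A
t(x, K) = (-K + 9*x)/(-68 + K) (t(x, K) = (x + (-(-8)*x - K))/(K - 68) = (x + (8*x - K))/(-68 + K) = (x + (-K + 8*x))/(-68 + K) = (-K + 9*x)/(-68 + K))
t(-402, 708) - 200250 = (-1*708 + 9*(-402))/(-68 + 708) - 200250 = (-708 - 3618)/640 - 200250 = (1/640)*(-4326) - 200250 = -2163/320 - 200250 = -64082163/320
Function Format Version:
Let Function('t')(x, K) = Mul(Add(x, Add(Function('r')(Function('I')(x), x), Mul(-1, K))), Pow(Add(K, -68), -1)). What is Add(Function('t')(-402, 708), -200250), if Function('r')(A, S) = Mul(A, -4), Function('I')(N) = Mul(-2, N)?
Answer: Rational(-64082163, 320) ≈ -2.0026e+5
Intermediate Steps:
Function('r')(A, S) = Mul(-4, A)
Function('t')(x, K) = Mul(Pow(Add(-68, K), -1), Add(Mul(-1, K), Mul(9, x))) (Function('t')(x, K) = Mul(Add(x, Add(Mul(-4, Mul(-2, x)), Mul(-1, K))), Pow(Add(K, -68), -1)) = Mul(Add(x, Add(Mul(8, x), Mul(-1, K))), Pow(Add(-68, K), -1)) = Mul(Add(x, Add(Mul(-1, K), Mul(8, x))), Pow(Add(-68, K), -1)) = Mul(Add(Mul(-1, K), Mul(9, x)), Pow(Add(-68, K), -1)) = Mul(Pow(Add(-68, K), -1), Add(Mul(-1, K), Mul(9, x))))
Add(Function('t')(-402, 708), -200250) = Add(Mul(Pow(Add(-68, 708), -1), Add(Mul(-1, 708), Mul(9, -402))), -200250) = Add(Mul(Pow(640, -1), Add(-708, -3618)), -200250) = Add(Mul(Rational(1, 640), -4326), -200250) = Add(Rational(-2163, 320), -200250) = Rational(-64082163, 320)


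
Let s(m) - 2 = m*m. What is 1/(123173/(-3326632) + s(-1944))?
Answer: 3326632/12571801280043 ≈ 2.6461e-7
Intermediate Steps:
s(m) = 2 + m² (s(m) = 2 + m*m = 2 + m²)
1/(123173/(-3326632) + s(-1944)) = 1/(123173/(-3326632) + (2 + (-1944)²)) = 1/(123173*(-1/3326632) + (2 + 3779136)) = 1/(-123173/3326632 + 3779138) = 1/(12571801280043/3326632) = 3326632/12571801280043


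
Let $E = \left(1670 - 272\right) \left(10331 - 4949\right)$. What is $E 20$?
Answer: $150480720$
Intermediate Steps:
$E = 7524036$ ($E = 1398 \cdot 5382 = 7524036$)
$E 20 = 7524036 \cdot 20 = 150480720$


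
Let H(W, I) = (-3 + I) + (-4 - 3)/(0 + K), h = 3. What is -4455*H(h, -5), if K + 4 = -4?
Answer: 253935/8 ≈ 31742.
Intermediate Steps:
K = -8 (K = -4 - 4 = -8)
H(W, I) = -17/8 + I (H(W, I) = (-3 + I) + (-4 - 3)/(0 - 8) = (-3 + I) - 7/(-8) = (-3 + I) - 7*(-⅛) = (-3 + I) + 7/8 = -17/8 + I)
-4455*H(h, -5) = -4455*(-17/8 - 5) = -4455*(-57/8) = 253935/8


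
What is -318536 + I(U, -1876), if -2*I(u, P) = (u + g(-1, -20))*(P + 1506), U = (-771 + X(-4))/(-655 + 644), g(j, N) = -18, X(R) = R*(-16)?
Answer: -3409731/11 ≈ -3.0998e+5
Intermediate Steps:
X(R) = -16*R
U = 707/11 (U = (-771 - 16*(-4))/(-655 + 644) = (-771 + 64)/(-11) = -707*(-1/11) = 707/11 ≈ 64.273)
I(u, P) = -(-18 + u)*(1506 + P)/2 (I(u, P) = -(u - 18)*(P + 1506)/2 = -(-18 + u)*(1506 + P)/2)
-318536 + I(U, -1876) = -318536 + (13554 - 753*707/11 + 9*(-1876) - ½*(-1876)*707/11) = -318536 + (13554 - 532371/11 - 16884 + 663166/11) = -318536 + 94165/11 = -3409731/11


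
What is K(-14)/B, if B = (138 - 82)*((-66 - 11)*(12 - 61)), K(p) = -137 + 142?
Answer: 5/211288 ≈ 2.3664e-5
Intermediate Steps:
K(p) = 5
B = 211288 (B = 56*(-77*(-49)) = 56*3773 = 211288)
K(-14)/B = 5/211288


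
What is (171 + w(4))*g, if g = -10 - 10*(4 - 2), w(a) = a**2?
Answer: -5610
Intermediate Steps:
g = -30 (g = -10 - 10*2 = -10 - 20 = -30)
(171 + w(4))*g = (171 + 4**2)*(-30) = (171 + 16)*(-30) = 187*(-30) = -5610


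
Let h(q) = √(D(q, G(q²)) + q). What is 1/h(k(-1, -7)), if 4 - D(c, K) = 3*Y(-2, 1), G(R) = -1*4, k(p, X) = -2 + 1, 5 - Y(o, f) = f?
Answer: -I/3 ≈ -0.33333*I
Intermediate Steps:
Y(o, f) = 5 - f
k(p, X) = -1
G(R) = -4
D(c, K) = -8 (D(c, K) = 4 - 3*(5 - 1*1) = 4 - 3*(5 - 1) = 4 - 3*4 = 4 - 1*12 = 4 - 12 = -8)
h(q) = √(-8 + q)
1/h(k(-1, -7)) = 1/(√(-8 - 1)) = 1/(√(-9)) = 1/(3*I) = -I/3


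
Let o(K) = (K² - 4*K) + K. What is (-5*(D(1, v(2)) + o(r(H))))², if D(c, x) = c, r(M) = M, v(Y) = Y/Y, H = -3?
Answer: 9025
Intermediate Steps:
v(Y) = 1
o(K) = K² - 3*K
(-5*(D(1, v(2)) + o(r(H))))² = (-5*(1 - 3*(-3 - 3)))² = (-5*(1 - 3*(-6)))² = (-5*(1 + 18))² = (-5*19)² = (-95)² = 9025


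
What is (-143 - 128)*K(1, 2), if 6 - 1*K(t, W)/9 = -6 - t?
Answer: -31707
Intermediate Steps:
K(t, W) = 108 + 9*t (K(t, W) = 54 - 9*(-6 - t) = 54 + (54 + 9*t) = 108 + 9*t)
(-143 - 128)*K(1, 2) = (-143 - 128)*(108 + 9*1) = -271*(108 + 9) = -271*117 = -31707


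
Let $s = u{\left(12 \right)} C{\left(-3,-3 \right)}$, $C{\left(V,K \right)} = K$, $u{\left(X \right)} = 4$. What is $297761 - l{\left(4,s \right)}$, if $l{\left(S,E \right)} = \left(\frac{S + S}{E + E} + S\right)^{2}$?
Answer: $\frac{2679728}{9} \approx 2.9775 \cdot 10^{5}$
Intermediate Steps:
$s = -12$ ($s = 4 \left(-3\right) = -12$)
$l{\left(S,E \right)} = \left(S + \frac{S}{E}\right)^{2}$ ($l{\left(S,E \right)} = \left(\frac{2 S}{2 E} + S\right)^{2} = \left(2 S \frac{1}{2 E} + S\right)^{2} = \left(\frac{S}{E} + S\right)^{2} = \left(S + \frac{S}{E}\right)^{2}$)
$297761 - l{\left(4,s \right)} = 297761 - \frac{4^{2} \left(1 - 12\right)^{2}}{144} = 297761 - \frac{1}{144} \cdot 16 \left(-11\right)^{2} = 297761 - \frac{1}{144} \cdot 16 \cdot 121 = 297761 - \frac{121}{9} = \frac{2679728}{9}$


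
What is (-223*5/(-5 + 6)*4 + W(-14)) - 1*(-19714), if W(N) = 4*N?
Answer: 15198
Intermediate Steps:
(-223*5/(-5 + 6)*4 + W(-14)) - 1*(-19714) = (-223*5/(-5 + 6)*4 + 4*(-14)) - 1*(-19714) = (-223*5/1*4 - 56) + 19714 = (-223*5*1*4 - 56) + 19714 = (-1115*4 - 56) + 19714 = (-223*20 - 56) + 19714 = (-4460 - 56) + 19714 = -4516 + 19714 = 15198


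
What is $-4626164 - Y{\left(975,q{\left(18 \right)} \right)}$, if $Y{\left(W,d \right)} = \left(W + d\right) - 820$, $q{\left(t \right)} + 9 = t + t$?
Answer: $-4626346$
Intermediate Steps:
$q{\left(t \right)} = -9 + 2 t$ ($q{\left(t \right)} = -9 + \left(t + t\right) = -9 + 2 t$)
$Y{\left(W,d \right)} = -820 + W + d$
$-4626164 - Y{\left(975,q{\left(18 \right)} \right)} = -4626164 - \left(-820 + 975 + \left(-9 + 2 \cdot 18\right)\right) = -4626164 - \left(-820 + 975 + \left(-9 + 36\right)\right) = -4626164 - \left(-820 + 975 + 27\right) = -4626164 - 182 = -4626346$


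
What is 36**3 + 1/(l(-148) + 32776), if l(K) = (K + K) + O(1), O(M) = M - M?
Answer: 1515386881/32480 ≈ 46656.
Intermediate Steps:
O(M) = 0
l(K) = 2*K (l(K) = (K + K) + 0 = 2*K + 0 = 2*K)
36**3 + 1/(l(-148) + 32776) = 36**3 + 1/(2*(-148) + 32776) = 46656 + 1/(-296 + 32776) = 46656 + 1/32480 = 1515386881/32480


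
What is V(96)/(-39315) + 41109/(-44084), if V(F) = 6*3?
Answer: -538997949/577720820 ≈ -0.93297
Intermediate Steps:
V(F) = 18
V(96)/(-39315) + 41109/(-44084) = 18/(-39315) + 41109/(-44084) = 18*(-1/39315) + 41109*(-1/44084) = -6/13105 - 41109/44084 = -538997949/577720820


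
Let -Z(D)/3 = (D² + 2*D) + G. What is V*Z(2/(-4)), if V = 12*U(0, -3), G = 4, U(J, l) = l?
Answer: 351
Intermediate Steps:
Z(D) = -12 - 6*D - 3*D² (Z(D) = -3*((D² + 2*D) + 4) = -3*(4 + D² + 2*D) = -12 - 6*D - 3*D²)
V = -36 (V = 12*(-3) = -36)
V*Z(2/(-4)) = -36*(-12 - 12/(-4) - 3*(2/(-4))²) = -36*(-12 - 12*(-1)/4 - 3*(2*(-¼))²) = -36*(-12 - 6*(-½) - 3*(-½)²) = -36*(-12 + 3 - 3*¼) = -36*(-12 + 3 - ¾) = -36*(-39/4) = 351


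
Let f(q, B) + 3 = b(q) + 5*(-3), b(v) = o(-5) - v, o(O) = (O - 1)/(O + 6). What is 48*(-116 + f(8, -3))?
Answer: -7104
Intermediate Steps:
o(O) = (-1 + O)/(6 + O)
b(v) = -6 - v (b(v) = (-1 - 5)/(6 - 5) - v = -6/1 - v = 1*(-6) - v = -6 - v)
f(q, B) = -24 - q (f(q, B) = -3 + ((-6 - q) + 5*(-3)) = -3 + ((-6 - q) - 15) = -3 + (-21 - q) = -24 - q)
48*(-116 + f(8, -3)) = 48*(-116 + (-24 - 1*8)) = 48*(-116 + (-24 - 8)) = 48*(-116 - 32) = 48*(-148) = -7104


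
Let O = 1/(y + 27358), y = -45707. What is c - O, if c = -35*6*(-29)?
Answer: 111745411/18349 ≈ 6090.0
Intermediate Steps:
c = 6090 (c = -210*(-29) = 6090)
O = -1/18349 (O = 1/(-45707 + 27358) = 1/(-18349) = -1/18349 ≈ -5.4499e-5)
c - O = 6090 - 1*(-1/18349) = 6090 + 1/18349 = 111745411/18349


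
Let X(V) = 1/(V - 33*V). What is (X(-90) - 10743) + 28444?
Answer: 50978881/2880 ≈ 17701.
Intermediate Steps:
X(V) = -1/(32*V) (X(V) = 1/(-32*V) = -1/(32*V))
(X(-90) - 10743) + 28444 = (-1/32/(-90) - 10743) + 28444 = (-1/32*(-1/90) - 10743) + 28444 = (1/2880 - 10743) + 28444 = -30939839/2880 + 28444 = 50978881/2880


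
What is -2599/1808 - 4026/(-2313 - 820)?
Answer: -7643/50128 ≈ -0.15247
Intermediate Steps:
-2599/1808 - 4026/(-2313 - 820) = -2599*1/1808 - 4026/(-3133) = -23/16 - 4026*(-1/3133) = -23/16 + 4026/3133 = -7643/50128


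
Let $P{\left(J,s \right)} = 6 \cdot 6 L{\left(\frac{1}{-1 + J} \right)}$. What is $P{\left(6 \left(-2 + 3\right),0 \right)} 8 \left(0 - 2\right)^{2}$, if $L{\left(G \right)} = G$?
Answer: $\frac{1152}{5} \approx 230.4$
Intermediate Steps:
$P{\left(J,s \right)} = \frac{36}{-1 + J}$ ($P{\left(J,s \right)} = \frac{6 \cdot 6}{-1 + J} = \frac{36}{-1 + J}$)
$P{\left(6 \left(-2 + 3\right),0 \right)} 8 \left(0 - 2\right)^{2} = \frac{36}{-1 + 6 \left(-2 + 3\right)} 8 \left(0 - 2\right)^{2} = \frac{36}{-1 + 6 \cdot 1} \cdot 8 \left(-2\right)^{2} = \frac{36}{-1 + 6} \cdot 8 \cdot 4 = \frac{36}{5} \cdot 8 \cdot 4 = \frac{288}{5} \cdot 4 = \frac{1152}{5}$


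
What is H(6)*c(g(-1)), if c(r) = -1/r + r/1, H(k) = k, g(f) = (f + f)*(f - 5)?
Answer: 143/2 ≈ 71.500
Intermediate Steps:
g(f) = 2*f*(-5 + f) (g(f) = (2*f)*(-5 + f) = 2*f*(-5 + f))
c(r) = r - 1/r (c(r) = -1/r + r*1 = -1/r + r = r - 1/r)
H(6)*c(g(-1)) = 6*(2*(-1)*(-5 - 1) - 1/(2*(-1)*(-5 - 1))) = 6*(2*(-1)*(-6) - 1/(2*(-1)*(-6))) = 6*(12 - 1/12) = 6*(143/12) = 143/2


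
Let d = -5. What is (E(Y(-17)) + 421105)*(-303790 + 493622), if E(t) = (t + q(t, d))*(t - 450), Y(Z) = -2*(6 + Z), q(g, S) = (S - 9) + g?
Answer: 77501761480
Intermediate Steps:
q(g, S) = -9 + S + g (q(g, S) = (-9 + S) + g = -9 + S + g)
Y(Z) = -12 - 2*Z
E(t) = (-450 + t)*(-14 + 2*t) (E(t) = (t + (-9 - 5 + t))*(t - 450) = (t + (-14 + t))*(-450 + t) = (-14 + 2*t)*(-450 + t) = (-450 + t)*(-14 + 2*t))
(E(Y(-17)) + 421105)*(-303790 + 493622) = ((6300 - 914*(-12 - 2*(-17)) + 2*(-12 - 2*(-17))²) + 421105)*(-303790 + 493622) = ((6300 - 914*(-12 + 34) + 2*(-12 + 34)²) + 421105)*189832 = ((6300 - 914*22 + 2*22²) + 421105)*189832 = ((6300 - 20108 + 2*484) + 421105)*189832 = ((6300 - 20108 + 968) + 421105)*189832 = (-12840 + 421105)*189832 = 408265*189832 = 77501761480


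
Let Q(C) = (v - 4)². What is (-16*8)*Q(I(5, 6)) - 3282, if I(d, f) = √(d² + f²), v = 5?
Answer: -3410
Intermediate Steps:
Q(C) = 1 (Q(C) = (5 - 4)² = 1² = 1)
(-16*8)*Q(I(5, 6)) - 3282 = -16*8*1 - 3282 = -128*1 - 3282 = -128 - 3282 = -3410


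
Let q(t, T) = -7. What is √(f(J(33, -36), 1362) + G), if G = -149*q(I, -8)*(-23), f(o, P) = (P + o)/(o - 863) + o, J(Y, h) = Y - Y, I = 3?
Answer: I*√17867438947/863 ≈ 154.89*I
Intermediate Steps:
J(Y, h) = 0
f(o, P) = o + (P + o)/(-863 + o) (f(o, P) = (P + o)/(-863 + o) + o = o + (P + o)/(-863 + o))
G = -23989 (G = -149*(-7)*(-23) = 1043*(-23) = -23989)
√(f(J(33, -36), 1362) + G) = √((1362 + 0² - 862*0)/(-863 + 0) - 23989) = √((1362 + 0 + 0)/(-863) - 23989) = √(-1/863*1362 - 23989) = √(-1362/863 - 23989) = √(-20703869/863) = I*√17867438947/863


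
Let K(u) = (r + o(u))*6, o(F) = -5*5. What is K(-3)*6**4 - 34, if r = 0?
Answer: -194434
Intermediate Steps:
o(F) = -25
K(u) = -150 (K(u) = (0 - 25)*6 = -25*6 = -150)
K(-3)*6**4 - 34 = -150*6**4 - 34 = -150*1296 - 34 = -194400 - 34 = -194434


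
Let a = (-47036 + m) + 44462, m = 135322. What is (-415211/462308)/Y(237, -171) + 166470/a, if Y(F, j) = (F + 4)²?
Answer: 14512605893129/11572915018588 ≈ 1.2540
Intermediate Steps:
a = 132748 (a = (-47036 + 135322) + 44462 = 88286 + 44462 = 132748)
Y(F, j) = (4 + F)²
(-415211/462308)/Y(237, -171) + 166470/a = (-415211/462308)/((4 + 237)²) + 166470/132748 = (-415211*1/462308)/(241²) + 166470*(1/132748) = -415211/462308/58081 + 83235/66374 = -415211/462308*1/58081 + 83235/66374 = -415211/26851310948 + 83235/66374 = 14512605893129/11572915018588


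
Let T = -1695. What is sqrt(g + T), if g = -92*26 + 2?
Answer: I*sqrt(4085) ≈ 63.914*I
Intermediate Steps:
g = -2390 (g = -2392 + 2 = -2390)
sqrt(g + T) = sqrt(-2390 - 1695) = sqrt(-4085) = I*sqrt(4085)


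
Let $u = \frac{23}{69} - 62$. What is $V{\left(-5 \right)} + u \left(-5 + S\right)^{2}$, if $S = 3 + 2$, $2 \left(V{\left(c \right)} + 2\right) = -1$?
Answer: $- \frac{5}{2} \approx -2.5$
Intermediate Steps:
$V{\left(c \right)} = - \frac{5}{2}$ ($V{\left(c \right)} = -2 + \frac{1}{2} \left(-1\right) = -2 - \frac{1}{2} = - \frac{5}{2}$)
$S = 5$
$u = - \frac{185}{3}$ ($u = 23 \cdot \frac{1}{69} - 62 = \frac{1}{3} - 62 = - \frac{185}{3} \approx -61.667$)
$V{\left(-5 \right)} + u \left(-5 + S\right)^{2} = - \frac{5}{2} - \frac{185 \left(-5 + 5\right)^{2}}{3} = - \frac{5}{2} - \frac{185 \cdot 0^{2}}{3} = - \frac{5}{2} - 0 = - \frac{5}{2} + 0 = - \frac{5}{2}$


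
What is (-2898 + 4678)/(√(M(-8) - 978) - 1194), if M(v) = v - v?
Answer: -354220/237769 - 890*I*√978/713307 ≈ -1.4898 - 0.03902*I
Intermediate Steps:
M(v) = 0
(-2898 + 4678)/(√(M(-8) - 978) - 1194) = (-2898 + 4678)/(√(0 - 978) - 1194) = 1780/(√(-978) - 1194) = 1780/(I*√978 - 1194) = 1780/(-1194 + I*√978)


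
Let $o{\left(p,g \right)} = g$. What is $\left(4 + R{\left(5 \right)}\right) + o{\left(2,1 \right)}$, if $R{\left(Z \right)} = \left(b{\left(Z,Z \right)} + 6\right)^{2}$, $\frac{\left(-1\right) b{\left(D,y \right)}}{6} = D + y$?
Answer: $2921$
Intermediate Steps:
$b{\left(D,y \right)} = - 6 D - 6 y$ ($b{\left(D,y \right)} = - 6 \left(D + y\right) = - 6 D - 6 y$)
$R{\left(Z \right)} = \left(6 - 12 Z\right)^{2}$ ($R{\left(Z \right)} = \left(\left(- 6 Z - 6 Z\right) + 6\right)^{2} = \left(- 12 Z + 6\right)^{2} = \left(6 - 12 Z\right)^{2}$)
$\left(4 + R{\left(5 \right)}\right) + o{\left(2,1 \right)} = \left(4 + 36 \left(1 - 10\right)^{2}\right) + 1 = \left(4 + 36 \left(-9\right)^{2}\right) + 1 = \left(4 + 36 \cdot 81\right) + 1 = \left(4 + 2916\right) + 1 = 2920 + 1 = 2921$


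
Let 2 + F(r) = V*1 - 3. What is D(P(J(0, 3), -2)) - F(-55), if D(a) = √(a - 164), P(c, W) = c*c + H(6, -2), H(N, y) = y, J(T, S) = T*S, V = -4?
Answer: 9 + I*√166 ≈ 9.0 + 12.884*I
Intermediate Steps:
J(T, S) = S*T
P(c, W) = -2 + c² (P(c, W) = c*c - 2 = c² - 2 = -2 + c²)
D(a) = √(-164 + a)
F(r) = -9 (F(r) = -2 + (-4*1 - 3) = -2 + (-4 - 3) = -2 - 7 = -9)
D(P(J(0, 3), -2)) - F(-55) = √(-164 + (-2 + (3*0)²)) - 1*(-9) = √(-164 + (-2 + 0²)) + 9 = √(-164 + (-2 + 0)) + 9 = √(-164 - 2) + 9 = √(-166) + 9 = I*√166 + 9 = 9 + I*√166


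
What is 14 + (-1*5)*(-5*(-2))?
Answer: -36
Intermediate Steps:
14 + (-1*5)*(-5*(-2)) = 14 - 5*10 = 14 - 50 = -36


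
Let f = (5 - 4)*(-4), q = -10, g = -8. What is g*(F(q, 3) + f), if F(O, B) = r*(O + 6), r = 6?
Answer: 224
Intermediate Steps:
f = -4 (f = 1*(-4) = -4)
F(O, B) = 36 + 6*O (F(O, B) = 6*(O + 6) = 6*(6 + O) = 36 + 6*O)
g*(F(q, 3) + f) = -8*((36 + 6*(-10)) - 4) = -8*((36 - 60) - 4) = -8*(-24 - 4) = -8*(-28) = 224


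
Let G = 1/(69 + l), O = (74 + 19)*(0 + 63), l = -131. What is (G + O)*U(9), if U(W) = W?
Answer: 3269313/62 ≈ 52731.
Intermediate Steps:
O = 5859 (O = 93*63 = 5859)
G = -1/62 (G = 1/(69 - 131) = 1/(-62) = -1/62 ≈ -0.016129)
(G + O)*U(9) = (-1/62 + 5859)*9 = (363257/62)*9 = 3269313/62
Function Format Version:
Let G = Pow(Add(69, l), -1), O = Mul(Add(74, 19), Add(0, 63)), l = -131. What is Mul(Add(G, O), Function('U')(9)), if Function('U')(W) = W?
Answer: Rational(3269313, 62) ≈ 52731.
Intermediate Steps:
O = 5859 (O = Mul(93, 63) = 5859)
G = Rational(-1, 62) (G = Pow(Add(69, -131), -1) = Pow(-62, -1) = Rational(-1, 62) ≈ -0.016129)
Mul(Add(G, O), Function('U')(9)) = Mul(Add(Rational(-1, 62), 5859), 9) = Mul(Rational(363257, 62), 9) = Rational(3269313, 62)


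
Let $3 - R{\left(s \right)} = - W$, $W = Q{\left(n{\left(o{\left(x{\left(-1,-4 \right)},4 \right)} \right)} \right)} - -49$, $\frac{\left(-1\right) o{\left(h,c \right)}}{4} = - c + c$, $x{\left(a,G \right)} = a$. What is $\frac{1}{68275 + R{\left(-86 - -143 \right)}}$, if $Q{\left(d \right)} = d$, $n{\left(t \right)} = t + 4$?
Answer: $\frac{1}{68331} \approx 1.4635 \cdot 10^{-5}$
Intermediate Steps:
$o{\left(h,c \right)} = 0$ ($o{\left(h,c \right)} = - 4 \left(- c + c\right) = \left(-4\right) 0 = 0$)
$n{\left(t \right)} = 4 + t$
$W = 53$ ($W = \left(4 + 0\right) - -49 = 4 + 49 = 53$)
$R{\left(s \right)} = 56$ ($R{\left(s \right)} = 3 - \left(-1\right) 53 = 3 - -53 = 3 + 53 = 56$)
$\frac{1}{68275 + R{\left(-86 - -143 \right)}} = \frac{1}{68275 + 56} = \frac{1}{68331}$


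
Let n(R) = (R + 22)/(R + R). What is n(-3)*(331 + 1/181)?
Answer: -569164/543 ≈ -1048.2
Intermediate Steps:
n(R) = (22 + R)/(2*R) (n(R) = (22 + R)/((2*R)) = (22 + R)*(1/(2*R)) = (22 + R)/(2*R))
n(-3)*(331 + 1/181) = ((½)*(22 - 3)/(-3))*(331 + 1/181) = ((½)*(-⅓)*19)*(331 + 1/181) = -19/6*59912/181 = -569164/543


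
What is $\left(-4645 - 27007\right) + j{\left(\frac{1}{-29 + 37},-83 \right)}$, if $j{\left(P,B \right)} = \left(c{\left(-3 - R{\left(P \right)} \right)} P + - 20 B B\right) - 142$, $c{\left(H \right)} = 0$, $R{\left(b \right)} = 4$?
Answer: $-169574$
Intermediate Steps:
$j{\left(P,B \right)} = -142 - 20 B^{2}$ ($j{\left(P,B \right)} = \left(0 P + - 20 B B\right) - 142 = \left(0 - 20 B^{2}\right) - 142 = - 20 B^{2} - 142 = -142 - 20 B^{2}$)
$\left(-4645 - 27007\right) + j{\left(\frac{1}{-29 + 37},-83 \right)} = \left(-4645 - 27007\right) - \left(142 + 20 \left(-83\right)^{2}\right) = -31652 - 137922 = -169574$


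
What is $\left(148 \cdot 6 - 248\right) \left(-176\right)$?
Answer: $-112640$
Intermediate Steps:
$\left(148 \cdot 6 - 248\right) \left(-176\right) = \left(888 - 248\right) \left(-176\right) = 640 \left(-176\right) = -112640$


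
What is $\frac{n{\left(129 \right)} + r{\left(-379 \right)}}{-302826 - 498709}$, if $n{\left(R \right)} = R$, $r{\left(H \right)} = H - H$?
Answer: $- \frac{129}{801535} \approx -0.00016094$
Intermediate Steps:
$r{\left(H \right)} = 0$
$\frac{n{\left(129 \right)} + r{\left(-379 \right)}}{-302826 - 498709} = \frac{129 + 0}{-302826 - 498709} = \frac{129}{-801535} = 129 \left(- \frac{1}{801535}\right) = - \frac{129}{801535}$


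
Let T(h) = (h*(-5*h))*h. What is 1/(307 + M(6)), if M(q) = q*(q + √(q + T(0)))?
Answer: 343/117433 - 6*√6/117433 ≈ 0.0027957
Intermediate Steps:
T(h) = -5*h³ (T(h) = (h*(-5*h))*h = (-5*h²)*h = -5*h³)
M(q) = q*(q + √q) (M(q) = q*(q + √(q - 5*0³)) = q*(q + √(q - 5*0)) = q*(q + √(q + 0)) = q*(q + √q))
1/(307 + M(6)) = 1/(307 + 6*(6 + √6)) = 1/(307 + (36 + 6*√6)) = 1/(343 + 6*√6)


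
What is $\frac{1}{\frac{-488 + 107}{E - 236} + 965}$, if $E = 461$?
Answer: $\frac{75}{72248} \approx 0.0010381$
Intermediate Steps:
$\frac{1}{\frac{-488 + 107}{E - 236} + 965} = \frac{1}{\frac{-488 + 107}{461 - 236} + 965} = \frac{1}{- \frac{381}{225} + 965} = \frac{1}{\left(-381\right) \frac{1}{225} + 965} = \frac{1}{- \frac{127}{75} + 965} = \frac{1}{\frac{72248}{75}} = \frac{75}{72248}$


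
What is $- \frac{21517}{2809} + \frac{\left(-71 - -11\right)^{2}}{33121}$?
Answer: $- \frac{702552157}{93036889} \approx -7.5513$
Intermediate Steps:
$- \frac{21517}{2809} + \frac{\left(-71 - -11\right)^{2}}{33121} = \left(-21517\right) \frac{1}{2809} + \left(-71 + \left(-3 + 14\right)\right)^{2} \cdot \frac{1}{33121} = - \frac{21517}{2809} + \left(-71 + 11\right)^{2} \cdot \frac{1}{33121} = - \frac{21517}{2809} + \left(-60\right)^{2} \cdot \frac{1}{33121} = - \frac{21517}{2809} + 3600 \cdot \frac{1}{33121} = - \frac{21517}{2809} + \frac{3600}{33121} = - \frac{702552157}{93036889}$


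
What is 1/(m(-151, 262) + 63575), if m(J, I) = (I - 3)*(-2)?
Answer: 1/63057 ≈ 1.5859e-5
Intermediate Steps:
m(J, I) = 6 - 2*I (m(J, I) = (-3 + I)*(-2) = 6 - 2*I)
1/(m(-151, 262) + 63575) = 1/((6 - 2*262) + 63575) = 1/((6 - 524) + 63575) = 1/(-518 + 63575) = 1/63057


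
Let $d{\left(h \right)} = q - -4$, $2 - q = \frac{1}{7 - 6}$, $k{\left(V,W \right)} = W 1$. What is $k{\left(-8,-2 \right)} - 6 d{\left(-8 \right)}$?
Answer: $-32$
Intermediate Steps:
$k{\left(V,W \right)} = W$
$q = 1$ ($q = 2 - \frac{1}{7 - 6} = 2 - 1^{-1} = 2 - 1 = 1$)
$d{\left(h \right)} = 5$ ($d{\left(h \right)} = 1 - -4 = 1 + 4 = 5$)
$k{\left(-8,-2 \right)} - 6 d{\left(-8 \right)} = -2 - 30 = -32$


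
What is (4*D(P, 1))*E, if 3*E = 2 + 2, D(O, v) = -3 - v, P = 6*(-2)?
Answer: -64/3 ≈ -21.333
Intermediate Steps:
P = -12
E = 4/3 (E = (2 + 2)/3 = (1/3)*4 = 4/3 ≈ 1.3333)
(4*D(P, 1))*E = (4*(-3 - 1*1))*(4/3) = (4*(-3 - 1))*(4/3) = (4*(-4))*(4/3) = -16*4/3 = -64/3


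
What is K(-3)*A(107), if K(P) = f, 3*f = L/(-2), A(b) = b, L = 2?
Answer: -107/3 ≈ -35.667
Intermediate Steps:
f = -⅓ (f = (2/(-2))/3 = (2*(-½))/3 = (⅓)*(-1) = -⅓ ≈ -0.33333)
K(P) = -⅓
K(-3)*A(107) = -⅓*107 = -107/3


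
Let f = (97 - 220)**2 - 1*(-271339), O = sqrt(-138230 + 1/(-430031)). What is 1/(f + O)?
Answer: 123190120508/35290086884870875 - I*sqrt(25562412345069061)/35290086884870875 ≈ 3.4908e-6 - 4.5305e-9*I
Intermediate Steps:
O = I*sqrt(25562412345069061)/430031 (O = sqrt(-138230 - 1/430031) = sqrt(-59443185131/430031) = I*sqrt(25562412345069061)/430031 ≈ 371.79*I)
f = 286468 (f = (-123)**2 + 271339 = 15129 + 271339 = 286468)
1/(f + O) = 1/(286468 + I*sqrt(25562412345069061)/430031)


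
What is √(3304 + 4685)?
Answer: √7989 ≈ 89.381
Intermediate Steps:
√(3304 + 4685) = √7989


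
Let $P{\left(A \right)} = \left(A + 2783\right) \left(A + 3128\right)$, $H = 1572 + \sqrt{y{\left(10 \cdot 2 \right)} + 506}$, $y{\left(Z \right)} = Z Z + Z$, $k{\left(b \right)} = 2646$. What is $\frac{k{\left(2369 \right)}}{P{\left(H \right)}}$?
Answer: $\frac{3868721514}{29922962516309} - \frac{1711395 \sqrt{926}}{29922962516309} \approx 0.00012755$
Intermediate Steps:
$y{\left(Z \right)} = Z + Z^{2}$ ($y{\left(Z \right)} = Z^{2} + Z = Z + Z^{2}$)
$H = 1572 + \sqrt{926}$ ($H = 1572 + \sqrt{10 \cdot 2 \left(1 + 10 \cdot 2\right) + 506} = 1572 + \sqrt{20 \left(1 + 20\right) + 506} = 1572 + \sqrt{20 \cdot 21 + 506} = 1572 + \sqrt{420 + 506} = 1572 + \sqrt{926} \approx 1602.4$)
$P{\left(A \right)} = \left(2783 + A\right) \left(3128 + A\right)$
$\frac{k{\left(2369 \right)}}{P{\left(H \right)}} = \frac{2646}{8705224 + \left(1572 + \sqrt{926}\right)^{2} + 5911 \left(1572 + \sqrt{926}\right)} = \frac{2646}{8705224 + \left(1572 + \sqrt{926}\right)^{2} + \left(9292092 + 5911 \sqrt{926}\right)} = \frac{2646}{17997316 + \left(1572 + \sqrt{926}\right)^{2} + 5911 \sqrt{926}}$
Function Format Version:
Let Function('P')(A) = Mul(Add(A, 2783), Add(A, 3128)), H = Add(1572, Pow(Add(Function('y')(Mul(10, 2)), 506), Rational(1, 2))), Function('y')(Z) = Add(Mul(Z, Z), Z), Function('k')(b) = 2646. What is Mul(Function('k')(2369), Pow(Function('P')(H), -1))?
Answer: Add(Rational(3868721514, 29922962516309), Mul(Rational(-1711395, 29922962516309), Pow(926, Rational(1, 2)))) ≈ 0.00012755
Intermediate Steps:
Function('y')(Z) = Add(Z, Pow(Z, 2)) (Function('y')(Z) = Add(Pow(Z, 2), Z) = Add(Z, Pow(Z, 2)))
H = Add(1572, Pow(926, Rational(1, 2))) (H = Add(1572, Pow(Add(Mul(Mul(10, 2), Add(1, Mul(10, 2))), 506), Rational(1, 2))) = Add(1572, Pow(Add(Mul(20, Add(1, 20)), 506), Rational(1, 2))) = Add(1572, Pow(Add(Mul(20, 21), 506), Rational(1, 2))) = Add(1572, Pow(Add(420, 506), Rational(1, 2))) = Add(1572, Pow(926, Rational(1, 2))) ≈ 1602.4)
Function('P')(A) = Mul(Add(2783, A), Add(3128, A))
Mul(Function('k')(2369), Pow(Function('P')(H), -1)) = Mul(2646, Pow(Add(8705224, Pow(Add(1572, Pow(926, Rational(1, 2))), 2), Mul(5911, Add(1572, Pow(926, Rational(1, 2))))), -1)) = Mul(2646, Pow(Add(8705224, Pow(Add(1572, Pow(926, Rational(1, 2))), 2), Add(9292092, Mul(5911, Pow(926, Rational(1, 2))))), -1)) = Mul(2646, Pow(Add(17997316, Pow(Add(1572, Pow(926, Rational(1, 2))), 2), Mul(5911, Pow(926, Rational(1, 2)))), -1))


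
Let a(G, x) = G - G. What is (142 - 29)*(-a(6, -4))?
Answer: 0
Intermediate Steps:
a(G, x) = 0
(142 - 29)*(-a(6, -4)) = (142 - 29)*(-1*0) = 113*0 = 0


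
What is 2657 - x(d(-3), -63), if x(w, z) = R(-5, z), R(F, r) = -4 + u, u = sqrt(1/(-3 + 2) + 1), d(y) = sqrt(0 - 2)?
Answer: 2661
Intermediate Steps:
d(y) = I*sqrt(2) (d(y) = sqrt(-2) = I*sqrt(2))
u = 0 (u = sqrt(1/(-1) + 1) = sqrt(-1 + 1) = sqrt(0) = 0)
R(F, r) = -4 (R(F, r) = -4 + 0 = -4)
x(w, z) = -4
2657 - x(d(-3), -63) = 2657 - 1*(-4) = 2657 + 4 = 2661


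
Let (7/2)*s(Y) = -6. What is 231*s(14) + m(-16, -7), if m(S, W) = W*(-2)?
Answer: -382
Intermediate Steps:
m(S, W) = -2*W
s(Y) = -12/7 (s(Y) = (2/7)*(-6) = -12/7)
231*s(14) + m(-16, -7) = 231*(-12/7) - 2*(-7) = -396 + 14 = -382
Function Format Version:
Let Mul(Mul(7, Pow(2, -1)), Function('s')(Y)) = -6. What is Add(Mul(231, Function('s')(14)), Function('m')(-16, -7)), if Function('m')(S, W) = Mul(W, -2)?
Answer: -382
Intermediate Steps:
Function('m')(S, W) = Mul(-2, W)
Function('s')(Y) = Rational(-12, 7) (Function('s')(Y) = Mul(Rational(2, 7), -6) = Rational(-12, 7))
Add(Mul(231, Function('s')(14)), Function('m')(-16, -7)) = Add(Mul(231, Rational(-12, 7)), Mul(-2, -7)) = Add(-396, 14) = -382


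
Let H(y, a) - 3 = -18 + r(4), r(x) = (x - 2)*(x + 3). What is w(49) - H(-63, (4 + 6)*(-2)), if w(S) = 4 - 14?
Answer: -9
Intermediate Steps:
r(x) = (-2 + x)*(3 + x)
w(S) = -10
H(y, a) = -1 (H(y, a) = 3 + (-18 + (-6 + 4 + 4**2)) = 3 + (-18 + (-6 + 4 + 16)) = 3 + (-18 + 14) = 3 - 4 = -1)
w(49) - H(-63, (4 + 6)*(-2)) = -10 - 1*(-1) = -10 + 1 = -9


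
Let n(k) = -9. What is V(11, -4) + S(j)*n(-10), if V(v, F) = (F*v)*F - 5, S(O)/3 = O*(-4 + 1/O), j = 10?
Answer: 1224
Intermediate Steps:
S(O) = 3*O*(-4 + 1/O) (S(O) = 3*(O*(-4 + 1/O)) = 3*O*(-4 + 1/O))
V(v, F) = -5 + v*F² (V(v, F) = v*F² - 5 = -5 + v*F²)
V(11, -4) + S(j)*n(-10) = (-5 + 11*(-4)²) + (3 - 12*10)*(-9) = (-5 + 11*16) + (3 - 120)*(-9) = (-5 + 176) - 117*(-9) = 171 + 1053 = 1224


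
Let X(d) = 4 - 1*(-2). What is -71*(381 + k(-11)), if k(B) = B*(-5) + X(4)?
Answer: -31382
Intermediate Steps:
X(d) = 6 (X(d) = 4 + 2 = 6)
k(B) = 6 - 5*B (k(B) = B*(-5) + 6 = -5*B + 6 = 6 - 5*B)
-71*(381 + k(-11)) = -71*(381 + (6 - 5*(-11))) = -71*(381 + (6 + 55)) = -71*(381 + 61) = -71*442 = -31382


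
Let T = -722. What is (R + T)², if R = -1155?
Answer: 3523129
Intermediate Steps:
(R + T)² = (-1155 - 722)² = (-1877)² = 3523129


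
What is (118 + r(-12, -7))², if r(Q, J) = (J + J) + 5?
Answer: 11881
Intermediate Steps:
r(Q, J) = 5 + 2*J (r(Q, J) = 2*J + 5 = 5 + 2*J)
(118 + r(-12, -7))² = (118 + (5 + 2*(-7)))² = (118 + (5 - 14))² = (118 - 9)² = 109² = 11881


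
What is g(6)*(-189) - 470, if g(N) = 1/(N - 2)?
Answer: -2069/4 ≈ -517.25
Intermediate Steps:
g(N) = 1/(-2 + N)
g(6)*(-189) - 470 = -189/(-2 + 6) - 470 = -189/4 - 470 = -2069/4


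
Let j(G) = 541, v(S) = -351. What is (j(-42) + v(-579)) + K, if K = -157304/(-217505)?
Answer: 41483254/217505 ≈ 190.72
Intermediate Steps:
K = 157304/217505 (K = -157304*(-1/217505) = 157304/217505 ≈ 0.72322)
(j(-42) + v(-579)) + K = (541 - 351) + 157304/217505 = 190 + 157304/217505 = 41483254/217505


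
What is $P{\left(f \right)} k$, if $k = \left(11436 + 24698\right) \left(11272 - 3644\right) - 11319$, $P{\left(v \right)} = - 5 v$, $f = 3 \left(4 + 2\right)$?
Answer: $-24805694970$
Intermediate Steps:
$f = 18$ ($f = 3 \cdot 6 = 18$)
$k = 275618833$ ($k = 36134 \cdot 7628 - 11319 = 275630152 - 11319 = 275618833$)
$P{\left(f \right)} k = \left(-5\right) 18 \cdot 275618833 = \left(-90\right) 275618833 = -24805694970$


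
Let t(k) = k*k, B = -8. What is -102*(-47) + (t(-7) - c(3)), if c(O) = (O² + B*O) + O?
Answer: 4855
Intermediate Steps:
t(k) = k²
c(O) = O² - 7*O (c(O) = (O² - 8*O) + O = O² - 7*O)
-102*(-47) + (t(-7) - c(3)) = -102*(-47) + ((-7)² - 3*(-7 + 3)) = 4794 + (49 - 3*(-4)) = 4794 + (49 - 1*(-12)) = 4794 + (49 + 12) = 4794 + 61 = 4855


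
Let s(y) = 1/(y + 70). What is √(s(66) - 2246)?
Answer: I*√10385470/68 ≈ 47.392*I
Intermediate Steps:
s(y) = 1/(70 + y)
√(s(66) - 2246) = √(1/(70 + 66) - 2246) = √(1/136 - 2246) = √(-305455/136) = I*√10385470/68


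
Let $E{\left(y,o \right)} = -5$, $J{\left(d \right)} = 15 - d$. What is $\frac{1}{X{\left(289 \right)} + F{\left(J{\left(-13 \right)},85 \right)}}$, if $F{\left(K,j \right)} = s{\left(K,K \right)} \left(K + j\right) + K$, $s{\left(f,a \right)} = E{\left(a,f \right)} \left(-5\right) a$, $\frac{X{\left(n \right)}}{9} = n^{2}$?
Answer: $\frac{1}{830817} \approx 1.2036 \cdot 10^{-6}$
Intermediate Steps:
$X{\left(n \right)} = 9 n^{2}$
$s{\left(f,a \right)} = 25 a$ ($s{\left(f,a \right)} = \left(-5\right) \left(-5\right) a = 25 a$)
$F{\left(K,j \right)} = K + 25 K \left(K + j\right)$ ($F{\left(K,j \right)} = 25 K \left(K + j\right) + K = K + 25 K \left(K + j\right)$)
$\frac{1}{X{\left(289 \right)} + F{\left(J{\left(-13 \right)},85 \right)}} = \frac{1}{9 \cdot 289^{2} + \left(15 - -13\right) \left(1 + 25 \left(15 - -13\right) + 25 \cdot 85\right)} = \frac{1}{9 \cdot 83521 + \left(15 + 13\right) \left(1 + 25 \left(15 + 13\right) + 2125\right)} = \frac{1}{751689 + 28 \left(1 + 25 \cdot 28 + 2125\right)} = \frac{1}{751689 + 28 \left(1 + 700 + 2125\right)} = \frac{1}{751689 + 28 \cdot 2826} = \frac{1}{751689 + 79128} = \frac{1}{830817}$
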